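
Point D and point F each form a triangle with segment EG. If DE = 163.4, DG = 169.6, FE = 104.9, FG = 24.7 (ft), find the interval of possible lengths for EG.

From triangle DEG: |163.4 − 169.6| < EG < 163.4 + 169.6, i.e. 6.2 < EG < 333.0.
From triangle FEG: 80.2 < EG < 129.6.
Both must hold, so EG lies in the intersection.

80.2 < EG < 129.6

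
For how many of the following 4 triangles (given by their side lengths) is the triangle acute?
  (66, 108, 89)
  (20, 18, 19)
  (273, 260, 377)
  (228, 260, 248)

(66,108,89): 66²+89² = 12277 > 11664 = 108² → acute
(20,18,19): 18²+19² = 685 > 400 = 20² → acute
(273,260,377): 260²+273² = 142129 = 377² → right
(228,260,248): 228²+248² = 113488 > 67600 = 260² → acute
3 of the 4 are acute.

3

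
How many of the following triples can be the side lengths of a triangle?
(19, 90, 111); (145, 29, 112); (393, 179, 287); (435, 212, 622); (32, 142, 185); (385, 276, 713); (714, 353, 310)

2

(19,90,111): 19+90 ≤ 111 → not valid
(29,112,145): 29+112 ≤ 145 → not valid
(179,287,393): 179+287 > 393 → valid
(212,435,622): 212+435 > 622 → valid
(32,142,185): 32+142 ≤ 185 → not valid
(276,385,713): 276+385 ≤ 713 → not valid
(310,353,714): 310+353 ≤ 714 → not valid
2 of the 7 triples form a triangle.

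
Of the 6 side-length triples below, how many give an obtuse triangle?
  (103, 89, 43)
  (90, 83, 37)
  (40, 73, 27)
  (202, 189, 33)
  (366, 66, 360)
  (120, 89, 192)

(103,89,43): 43²+89² = 9770 < 10609 = 103² → obtuse
(90,83,37): 37²+83² = 8258 > 8100 = 90² → acute
(40,73,27): 27+40 ≤ 73, not a triangle
(202,189,33): 33²+189² = 36810 < 40804 = 202² → obtuse
(366,66,360): 66²+360² = 133956 = 366² → right
(120,89,192): 89²+120² = 22321 < 36864 = 192² → obtuse
3 of the 6 are obtuse.

3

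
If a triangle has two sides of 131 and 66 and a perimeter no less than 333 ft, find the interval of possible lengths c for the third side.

136 ≤ c < 197

Triangle inequality alone gives 65 < c < 197.
The perimeter condition gives c ≥ 333 − 131 − 66 = 136.
Intersecting the two: 136 ≤ c < 197.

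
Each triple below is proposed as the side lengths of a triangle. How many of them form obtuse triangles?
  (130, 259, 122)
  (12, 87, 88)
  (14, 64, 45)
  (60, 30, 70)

(130,259,122): 122+130 ≤ 259, not a triangle
(12,87,88): 12²+87² = 7713 < 7744 = 88² → obtuse
(14,64,45): 14+45 ≤ 64, not a triangle
(60,30,70): 30²+60² = 4500 < 4900 = 70² → obtuse
2 of the 4 are obtuse.

2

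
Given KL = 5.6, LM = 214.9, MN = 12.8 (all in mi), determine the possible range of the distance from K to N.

196.5 ≤ KN ≤ 233.3 mi

The maximum is all hops collinear in one direction: 5.6 + 214.9 + 12.8 = 233.3.
The longest hop is 214.9; the others sum to 18.4. Folding the others back against it leaves at least 214.9 − 18.4 = 196.5.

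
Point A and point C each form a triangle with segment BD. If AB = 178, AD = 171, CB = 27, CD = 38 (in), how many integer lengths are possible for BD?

From triangle ABD: 7 < BD < 349.
From triangle CBD: 11 < BD < 65.
Intersection: 11 < BD < 65, so integers 12 through 64: 53 values.

53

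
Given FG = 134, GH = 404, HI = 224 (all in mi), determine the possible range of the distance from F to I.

The maximum is all hops collinear in one direction: 134 + 404 + 224 = 762.
The longest hop is 404; the others sum to 358. Folding the others back against it leaves at least 404 − 358 = 46.

46 ≤ FI ≤ 762 mi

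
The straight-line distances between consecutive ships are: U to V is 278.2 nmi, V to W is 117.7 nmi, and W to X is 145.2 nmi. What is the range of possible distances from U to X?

The maximum is all hops collinear in one direction: 278.2 + 117.7 + 145.2 = 541.1.
The longest hop is 278.2; the others sum to 262.9. Folding the others back against it leaves at least 278.2 − 262.9 = 15.3.

15.3 ≤ UX ≤ 541.1 nmi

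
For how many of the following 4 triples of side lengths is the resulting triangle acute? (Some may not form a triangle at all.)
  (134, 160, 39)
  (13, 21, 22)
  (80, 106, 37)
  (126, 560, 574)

(134,160,39): 39²+134² = 19477 < 25600 = 160² → obtuse
(13,21,22): 13²+21² = 610 > 484 = 22² → acute
(80,106,37): 37²+80² = 7769 < 11236 = 106² → obtuse
(126,560,574): 126²+560² = 329476 = 574² → right
1 of the 4 is acute.

1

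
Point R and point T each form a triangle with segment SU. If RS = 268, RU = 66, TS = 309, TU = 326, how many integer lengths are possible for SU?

From triangle RSU: 202 < SU < 334.
From triangle TSU: 17 < SU < 635.
Intersection: 202 < SU < 334, so integers 203 through 333: 131 values.

131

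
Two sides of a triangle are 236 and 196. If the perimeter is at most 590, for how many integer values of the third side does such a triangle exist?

Triangle inequality: 40 < x < 432. Perimeter ≤ 590 gives x ≤ 590 − 236 − 196 = 158.
So 40 < x ≤ 158; integers 41 through 158: 118 values.

118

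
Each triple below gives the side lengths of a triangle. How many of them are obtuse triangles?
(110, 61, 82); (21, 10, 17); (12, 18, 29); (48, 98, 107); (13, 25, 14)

4

(110,61,82): 61²+82² = 10445 < 12100 = 110² → obtuse
(21,10,17): 10²+17² = 389 < 441 = 21² → obtuse
(12,18,29): 12²+18² = 468 < 841 = 29² → obtuse
(48,98,107): 48²+98² = 11908 > 11449 = 107² → acute
(13,25,14): 13²+14² = 365 < 625 = 25² → obtuse
4 of the 5 are obtuse.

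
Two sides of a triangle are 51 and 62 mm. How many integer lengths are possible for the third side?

The third side lies in the open interval (11, 113).
Integers from 12 to 112 inclusive: 112 − 12 + 1 = 101.

101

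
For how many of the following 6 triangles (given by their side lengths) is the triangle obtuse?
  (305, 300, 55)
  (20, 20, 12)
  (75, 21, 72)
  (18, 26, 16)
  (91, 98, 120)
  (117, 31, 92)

2

(305,300,55): 55²+300² = 93025 = 305² → right
(20,20,12): 12²+20² = 544 > 400 = 20² → acute
(75,21,72): 21²+72² = 5625 = 75² → right
(18,26,16): 16²+18² = 580 < 676 = 26² → obtuse
(91,98,120): 91²+98² = 17885 > 14400 = 120² → acute
(117,31,92): 31²+92² = 9425 < 13689 = 117² → obtuse
2 of the 6 are obtuse.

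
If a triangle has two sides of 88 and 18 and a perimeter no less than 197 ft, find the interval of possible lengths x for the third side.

Triangle inequality alone gives 70 < x < 106.
The perimeter condition gives x ≥ 197 − 88 − 18 = 91.
Intersecting the two: 91 ≤ x < 106.

91 ≤ x < 106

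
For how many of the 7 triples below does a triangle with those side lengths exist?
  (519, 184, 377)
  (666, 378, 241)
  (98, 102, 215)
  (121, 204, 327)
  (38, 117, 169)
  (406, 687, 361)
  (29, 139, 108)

(184,377,519): 184+377 > 519 → valid
(241,378,666): 241+378 ≤ 666 → not valid
(98,102,215): 98+102 ≤ 215 → not valid
(121,204,327): 121+204 ≤ 327 → not valid
(38,117,169): 38+117 ≤ 169 → not valid
(361,406,687): 361+406 > 687 → valid
(29,108,139): 29+108 ≤ 139 → not valid
2 of the 7 triples form a triangle.

2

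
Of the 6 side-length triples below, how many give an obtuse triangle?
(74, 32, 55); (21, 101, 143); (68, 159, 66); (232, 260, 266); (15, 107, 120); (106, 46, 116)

(74,32,55): 32²+55² = 4049 < 5476 = 74² → obtuse
(21,101,143): 21+101 ≤ 143, not a triangle
(68,159,66): 66+68 ≤ 159, not a triangle
(232,260,266): 232²+260² = 121424 > 70756 = 266² → acute
(15,107,120): 15²+107² = 11674 < 14400 = 120² → obtuse
(106,46,116): 46²+106² = 13352 < 13456 = 116² → obtuse
3 of the 6 are obtuse.

3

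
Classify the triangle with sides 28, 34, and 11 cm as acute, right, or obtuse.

Compare the square of the longest side to the sum of squares of the other two: 11² + 28² = 905 < 1156 = 34².

obtuse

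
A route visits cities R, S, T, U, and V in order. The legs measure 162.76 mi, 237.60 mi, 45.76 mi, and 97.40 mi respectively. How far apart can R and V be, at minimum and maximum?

0 ≤ RV ≤ 543.52 mi

The maximum is all hops collinear in one direction: 162.76 + 237.60 + 45.76 + 97.40 = 543.52.
The longest hop is 237.60; the others sum to 305.92. Since 237.60 ≤ 305.92, the path can fold back on itself completely, so the minimum distance is 0.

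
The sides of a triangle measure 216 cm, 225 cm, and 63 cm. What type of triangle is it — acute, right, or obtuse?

right

Compare the square of the longest side to the sum of squares of the other two: 63² + 216² = 50625 = 225².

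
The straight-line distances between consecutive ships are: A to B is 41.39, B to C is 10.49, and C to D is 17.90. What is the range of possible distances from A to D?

The maximum is all hops collinear in one direction: 41.39 + 10.49 + 17.90 = 69.78.
The longest hop is 41.39; the others sum to 28.39. Folding the others back against it leaves at least 41.39 − 28.39 = 13.00.

13.00 ≤ AD ≤ 69.78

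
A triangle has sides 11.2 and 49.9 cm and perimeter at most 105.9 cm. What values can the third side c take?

Triangle inequality alone gives 38.7 < c < 61.1.
The perimeter condition gives c ≤ 105.9 − 11.2 − 49.9 = 44.8.
Intersecting the two: 38.7 < c ≤ 44.8.

38.7 < c ≤ 44.8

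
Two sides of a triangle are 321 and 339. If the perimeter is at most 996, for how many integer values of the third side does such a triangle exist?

318

Triangle inequality: 18 < x < 660. Perimeter ≤ 996 gives x ≤ 996 − 321 − 339 = 336.
So 18 < x ≤ 336; integers 19 through 336: 318 values.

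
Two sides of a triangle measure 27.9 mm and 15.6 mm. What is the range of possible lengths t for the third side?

By the triangle inequality, t must be less than 27.9 + 15.6 = 43.5 and greater than |27.9 − 15.6| = 12.3.

12.3 < t < 43.5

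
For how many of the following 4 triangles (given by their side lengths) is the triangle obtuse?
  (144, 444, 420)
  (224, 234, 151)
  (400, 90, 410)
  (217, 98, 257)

1

(144,444,420): 144²+420² = 197136 = 444² → right
(224,234,151): 151²+224² = 72977 > 54756 = 234² → acute
(400,90,410): 90²+400² = 168100 = 410² → right
(217,98,257): 98²+217² = 56693 < 66049 = 257² → obtuse
1 of the 4 is obtuse.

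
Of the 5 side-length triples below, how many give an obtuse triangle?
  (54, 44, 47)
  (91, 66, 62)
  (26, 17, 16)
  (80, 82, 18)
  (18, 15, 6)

(54,44,47): 44²+47² = 4145 > 2916 = 54² → acute
(91,66,62): 62²+66² = 8200 < 8281 = 91² → obtuse
(26,17,16): 16²+17² = 545 < 676 = 26² → obtuse
(80,82,18): 18²+80² = 6724 = 82² → right
(18,15,6): 6²+15² = 261 < 324 = 18² → obtuse
3 of the 5 are obtuse.

3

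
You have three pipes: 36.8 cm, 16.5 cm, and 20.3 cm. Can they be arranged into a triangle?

No

The two shorter sides sum to 36.8, exactly equal to the longest side 36.8.
That gives only a degenerate (flat) triangle — the inequality must be strict.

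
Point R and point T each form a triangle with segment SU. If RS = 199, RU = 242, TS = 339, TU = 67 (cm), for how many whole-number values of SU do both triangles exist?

133

From triangle RSU: 43 < SU < 441.
From triangle TSU: 272 < SU < 406.
Intersection: 272 < SU < 406, so integers 273 through 405: 133 values.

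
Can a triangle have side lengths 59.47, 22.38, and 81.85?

The two shorter sides sum to 81.85, exactly equal to the longest side 81.85.
That gives only a degenerate (flat) triangle — the inequality must be strict.

No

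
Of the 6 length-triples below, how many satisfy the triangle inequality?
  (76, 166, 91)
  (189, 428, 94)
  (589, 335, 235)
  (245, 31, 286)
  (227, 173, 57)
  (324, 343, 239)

3

(76,91,166): 76+91 > 166 → valid
(94,189,428): 94+189 ≤ 428 → not valid
(235,335,589): 235+335 ≤ 589 → not valid
(31,245,286): 31+245 ≤ 286 → not valid
(57,173,227): 57+173 > 227 → valid
(239,324,343): 239+324 > 343 → valid
3 of the 6 triples form a triangle.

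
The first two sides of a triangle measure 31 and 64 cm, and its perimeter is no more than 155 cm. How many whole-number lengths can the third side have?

Triangle inequality: 33 < x < 95. Perimeter ≤ 155 gives x ≤ 155 − 31 − 64 = 60.
So 33 < x ≤ 60; integers 34 through 60: 27 values.

27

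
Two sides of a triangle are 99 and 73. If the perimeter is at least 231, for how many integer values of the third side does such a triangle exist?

Triangle inequality: 26 < x < 172. Perimeter ≥ 231 gives x ≥ 231 − 99 − 73 = 59.
So 59 ≤ x < 172; integers 59 through 171: 113 values.

113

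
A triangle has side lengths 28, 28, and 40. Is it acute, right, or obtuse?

obtuse

Compare the square of the longest side to the sum of squares of the other two: 28² + 28² = 1568 < 1600 = 40².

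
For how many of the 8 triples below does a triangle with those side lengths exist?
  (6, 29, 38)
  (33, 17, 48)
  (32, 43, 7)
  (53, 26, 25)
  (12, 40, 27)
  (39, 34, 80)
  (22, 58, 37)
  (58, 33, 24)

(6,29,38): 6+29 ≤ 38 → not valid
(17,33,48): 17+33 > 48 → valid
(7,32,43): 7+32 ≤ 43 → not valid
(25,26,53): 25+26 ≤ 53 → not valid
(12,27,40): 12+27 ≤ 40 → not valid
(34,39,80): 34+39 ≤ 80 → not valid
(22,37,58): 22+37 > 58 → valid
(24,33,58): 24+33 ≤ 58 → not valid
2 of the 8 triples form a triangle.

2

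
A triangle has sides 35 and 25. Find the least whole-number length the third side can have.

11

The third side must be strictly greater than |35 − 25| = 10.
The smallest integer above 10 is 11.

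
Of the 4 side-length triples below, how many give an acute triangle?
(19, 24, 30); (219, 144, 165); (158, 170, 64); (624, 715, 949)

2

(19,24,30): 19²+24² = 937 > 900 = 30² → acute
(219,144,165): 144²+165² = 47961 = 219² → right
(158,170,64): 64²+158² = 29060 > 28900 = 170² → acute
(624,715,949): 624²+715² = 900601 = 949² → right
2 of the 4 are acute.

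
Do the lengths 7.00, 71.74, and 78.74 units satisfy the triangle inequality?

The two shorter sides sum to 78.74, exactly equal to the longest side 78.74.
That gives only a degenerate (flat) triangle — the inequality must be strict.

No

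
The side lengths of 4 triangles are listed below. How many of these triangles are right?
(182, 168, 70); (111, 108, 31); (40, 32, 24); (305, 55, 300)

3

(182,168,70): 70²+168² = 33124 = 182² → right
(111,108,31): 31²+108² = 12625 > 12321 = 111² → acute
(40,32,24): 24²+32² = 1600 = 40² → right
(305,55,300): 55²+300² = 93025 = 305² → right
3 of the 4 are right.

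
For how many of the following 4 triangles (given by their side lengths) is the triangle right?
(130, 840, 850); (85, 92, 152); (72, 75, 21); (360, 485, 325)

(130,840,850): 130²+840² = 722500 = 850² → right
(85,92,152): 85²+92² = 15689 < 23104 = 152² → obtuse
(72,75,21): 21²+72² = 5625 = 75² → right
(360,485,325): 325²+360² = 235225 = 485² → right
3 of the 4 are right.

3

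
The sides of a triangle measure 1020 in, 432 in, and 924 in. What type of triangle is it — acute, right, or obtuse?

right

Compare the square of the longest side to the sum of squares of the other two: 432² + 924² = 1040400 = 1020².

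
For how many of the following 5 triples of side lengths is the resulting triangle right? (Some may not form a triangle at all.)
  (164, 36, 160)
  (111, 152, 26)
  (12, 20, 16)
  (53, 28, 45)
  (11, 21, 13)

(164,36,160): 36²+160² = 26896 = 164² → right
(111,152,26): 26+111 ≤ 152, not a triangle
(12,20,16): 12²+16² = 400 = 20² → right
(53,28,45): 28²+45² = 2809 = 53² → right
(11,21,13): 11²+13² = 290 < 441 = 21² → obtuse
3 of the 5 are right.

3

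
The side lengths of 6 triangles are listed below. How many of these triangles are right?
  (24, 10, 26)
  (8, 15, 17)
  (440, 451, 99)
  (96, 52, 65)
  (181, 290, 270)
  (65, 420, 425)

4

(24,10,26): 10²+24² = 676 = 26² → right
(8,15,17): 8²+15² = 289 = 17² → right
(440,451,99): 99²+440² = 203401 = 451² → right
(96,52,65): 52²+65² = 6929 < 9216 = 96² → obtuse
(181,290,270): 181²+270² = 105661 > 84100 = 290² → acute
(65,420,425): 65²+420² = 180625 = 425² → right
4 of the 6 are right.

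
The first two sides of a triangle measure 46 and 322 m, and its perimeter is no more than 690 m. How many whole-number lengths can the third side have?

46

Triangle inequality: 276 < x < 368. Perimeter ≤ 690 gives x ≤ 690 − 46 − 322 = 322.
So 276 < x ≤ 322; integers 277 through 322: 46 values.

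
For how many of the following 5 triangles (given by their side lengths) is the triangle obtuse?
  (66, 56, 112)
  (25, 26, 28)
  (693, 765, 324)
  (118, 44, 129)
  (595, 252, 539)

(66,56,112): 56²+66² = 7492 < 12544 = 112² → obtuse
(25,26,28): 25²+26² = 1301 > 784 = 28² → acute
(693,765,324): 324²+693² = 585225 = 765² → right
(118,44,129): 44²+118² = 15860 < 16641 = 129² → obtuse
(595,252,539): 252²+539² = 354025 = 595² → right
2 of the 5 are obtuse.

2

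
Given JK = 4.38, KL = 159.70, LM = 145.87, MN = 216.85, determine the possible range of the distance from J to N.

0 ≤ JN ≤ 526.80

The maximum is all hops collinear in one direction: 4.38 + 159.70 + 145.87 + 216.85 = 526.80.
The longest hop is 216.85; the others sum to 309.95. Since 216.85 ≤ 309.95, the path can fold back on itself completely, so the minimum distance is 0.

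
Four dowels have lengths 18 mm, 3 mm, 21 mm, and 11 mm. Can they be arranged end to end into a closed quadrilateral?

Yes

A quadrilateral exists iff every side is shorter than the sum of the others — equivalently, the longest side is less than the sum of the rest.
Longest side 21 < 32 (sum of the remaining 3), so yes.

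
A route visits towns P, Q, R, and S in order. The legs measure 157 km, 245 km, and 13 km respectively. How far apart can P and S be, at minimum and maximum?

75 ≤ PS ≤ 415 km

The maximum is all hops collinear in one direction: 157 + 245 + 13 = 415.
The longest hop is 245; the others sum to 170. Folding the others back against it leaves at least 245 − 170 = 75.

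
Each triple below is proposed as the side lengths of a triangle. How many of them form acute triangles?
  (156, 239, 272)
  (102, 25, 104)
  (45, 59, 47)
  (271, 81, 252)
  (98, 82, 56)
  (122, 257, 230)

(156,239,272): 156²+239² = 81457 > 73984 = 272² → acute
(102,25,104): 25²+102² = 11029 > 10816 = 104² → acute
(45,59,47): 45²+47² = 4234 > 3481 = 59² → acute
(271,81,252): 81²+252² = 70065 < 73441 = 271² → obtuse
(98,82,56): 56²+82² = 9860 > 9604 = 98² → acute
(122,257,230): 122²+230² = 67784 > 66049 = 257² → acute
5 of the 6 are acute.

5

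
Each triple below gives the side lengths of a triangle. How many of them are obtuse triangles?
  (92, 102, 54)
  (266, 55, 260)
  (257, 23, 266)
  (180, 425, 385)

(92,102,54): 54²+92² = 11380 > 10404 = 102² → acute
(266,55,260): 55²+260² = 70625 < 70756 = 266² → obtuse
(257,23,266): 23²+257² = 66578 < 70756 = 266² → obtuse
(180,425,385): 180²+385² = 180625 = 425² → right
2 of the 4 are obtuse.

2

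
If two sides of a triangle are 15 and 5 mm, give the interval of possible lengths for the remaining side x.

10 < x < 20

By the triangle inequality, x must be less than 15 + 5 = 20 and greater than |15 − 5| = 10.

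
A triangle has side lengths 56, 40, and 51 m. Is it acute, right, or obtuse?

Compare the square of the longest side to the sum of squares of the other two: 40² + 51² = 4201 > 3136 = 56².

acute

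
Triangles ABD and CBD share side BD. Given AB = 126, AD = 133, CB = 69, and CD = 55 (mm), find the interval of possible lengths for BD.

14 < BD < 124

From triangle ABD: |126 − 133| < BD < 126 + 133, i.e. 7 < BD < 259.
From triangle CBD: 14 < BD < 124.
Both must hold, so BD lies in the intersection.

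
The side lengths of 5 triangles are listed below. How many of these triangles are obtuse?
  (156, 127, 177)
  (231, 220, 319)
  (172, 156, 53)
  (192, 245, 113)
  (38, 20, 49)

3

(156,127,177): 127²+156² = 40465 > 31329 = 177² → acute
(231,220,319): 220²+231² = 101761 = 319² → right
(172,156,53): 53²+156² = 27145 < 29584 = 172² → obtuse
(192,245,113): 113²+192² = 49633 < 60025 = 245² → obtuse
(38,20,49): 20²+38² = 1844 < 2401 = 49² → obtuse
3 of the 5 are obtuse.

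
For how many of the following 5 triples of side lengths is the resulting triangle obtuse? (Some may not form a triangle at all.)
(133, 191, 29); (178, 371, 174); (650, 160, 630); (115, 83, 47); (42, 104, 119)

(133,191,29): 29+133 ≤ 191, not a triangle
(178,371,174): 174+178 ≤ 371, not a triangle
(650,160,630): 160²+630² = 422500 = 650² → right
(115,83,47): 47²+83² = 9098 < 13225 = 115² → obtuse
(42,104,119): 42²+104² = 12580 < 14161 = 119² → obtuse
2 of the 5 are obtuse.

2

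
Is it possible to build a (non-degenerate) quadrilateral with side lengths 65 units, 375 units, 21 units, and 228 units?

No

For a quadrilateral, each side must be shorter than the sum of the others.
Here the longest side is 375, but the remaining 3 sides sum to only 314.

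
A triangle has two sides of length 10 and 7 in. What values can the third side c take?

By the triangle inequality, c must be less than 10 + 7 = 17 and greater than |10 − 7| = 3.

3 < c < 17 (in)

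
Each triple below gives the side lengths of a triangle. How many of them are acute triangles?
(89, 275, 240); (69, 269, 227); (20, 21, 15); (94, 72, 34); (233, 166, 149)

(89,275,240): 89²+240² = 65521 < 75625 = 275² → obtuse
(69,269,227): 69²+227² = 56290 < 72361 = 269² → obtuse
(20,21,15): 15²+20² = 625 > 441 = 21² → acute
(94,72,34): 34²+72² = 6340 < 8836 = 94² → obtuse
(233,166,149): 149²+166² = 49757 < 54289 = 233² → obtuse
1 of the 5 is acute.

1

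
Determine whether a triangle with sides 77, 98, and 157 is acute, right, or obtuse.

Compare the square of the longest side to the sum of squares of the other two: 77² + 98² = 15533 < 24649 = 157².

obtuse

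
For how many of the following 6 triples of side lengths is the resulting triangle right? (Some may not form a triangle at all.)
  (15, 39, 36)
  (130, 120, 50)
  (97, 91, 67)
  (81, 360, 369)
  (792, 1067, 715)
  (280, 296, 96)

5

(15,39,36): 15²+36² = 1521 = 39² → right
(130,120,50): 50²+120² = 16900 = 130² → right
(97,91,67): 67²+91² = 12770 > 9409 = 97² → acute
(81,360,369): 81²+360² = 136161 = 369² → right
(792,1067,715): 715²+792² = 1138489 = 1067² → right
(280,296,96): 96²+280² = 87616 = 296² → right
5 of the 6 are right.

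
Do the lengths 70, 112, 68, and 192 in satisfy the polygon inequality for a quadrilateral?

A quadrilateral exists iff every side is shorter than the sum of the others — equivalently, the longest side is less than the sum of the rest.
Longest side 192 < 250 (sum of the remaining 3), so yes.

Yes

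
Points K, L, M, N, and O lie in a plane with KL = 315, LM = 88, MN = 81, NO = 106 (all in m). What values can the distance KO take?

The maximum is all hops collinear in one direction: 315 + 88 + 81 + 106 = 590.
The longest hop is 315; the others sum to 275. Folding the others back against it leaves at least 315 − 275 = 40.

40 ≤ KO ≤ 590 m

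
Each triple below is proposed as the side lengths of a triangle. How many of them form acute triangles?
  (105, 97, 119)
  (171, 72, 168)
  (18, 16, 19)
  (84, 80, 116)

3

(105,97,119): 97²+105² = 20434 > 14161 = 119² → acute
(171,72,168): 72²+168² = 33408 > 29241 = 171² → acute
(18,16,19): 16²+18² = 580 > 361 = 19² → acute
(84,80,116): 80²+84² = 13456 = 116² → right
3 of the 4 are acute.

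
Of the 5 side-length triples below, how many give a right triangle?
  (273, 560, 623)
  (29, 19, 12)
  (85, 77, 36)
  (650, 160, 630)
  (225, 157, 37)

3

(273,560,623): 273²+560² = 388129 = 623² → right
(29,19,12): 12²+19² = 505 < 841 = 29² → obtuse
(85,77,36): 36²+77² = 7225 = 85² → right
(650,160,630): 160²+630² = 422500 = 650² → right
(225,157,37): 37+157 ≤ 225, not a triangle
3 of the 5 are right.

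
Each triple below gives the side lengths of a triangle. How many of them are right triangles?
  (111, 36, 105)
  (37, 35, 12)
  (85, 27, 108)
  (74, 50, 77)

(111,36,105): 36²+105² = 12321 = 111² → right
(37,35,12): 12²+35² = 1369 = 37² → right
(85,27,108): 27²+85² = 7954 < 11664 = 108² → obtuse
(74,50,77): 50²+74² = 7976 > 5929 = 77² → acute
2 of the 4 are right.

2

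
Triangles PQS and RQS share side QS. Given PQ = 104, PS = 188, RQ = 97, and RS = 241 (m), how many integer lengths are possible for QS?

147

From triangle PQS: 84 < QS < 292.
From triangle RQS: 144 < QS < 338.
Intersection: 144 < QS < 292, so integers 145 through 291: 147 values.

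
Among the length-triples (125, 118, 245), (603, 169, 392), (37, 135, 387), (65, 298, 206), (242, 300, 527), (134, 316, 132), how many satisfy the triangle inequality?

(118,125,245): 118+125 ≤ 245 → not valid
(169,392,603): 169+392 ≤ 603 → not valid
(37,135,387): 37+135 ≤ 387 → not valid
(65,206,298): 65+206 ≤ 298 → not valid
(242,300,527): 242+300 > 527 → valid
(132,134,316): 132+134 ≤ 316 → not valid
1 of the 6 triples forms a triangle.

1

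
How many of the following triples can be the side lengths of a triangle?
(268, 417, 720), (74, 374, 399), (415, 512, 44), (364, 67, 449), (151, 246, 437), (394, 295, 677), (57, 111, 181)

(268,417,720): 268+417 ≤ 720 → not valid
(74,374,399): 74+374 > 399 → valid
(44,415,512): 44+415 ≤ 512 → not valid
(67,364,449): 67+364 ≤ 449 → not valid
(151,246,437): 151+246 ≤ 437 → not valid
(295,394,677): 295+394 > 677 → valid
(57,111,181): 57+111 ≤ 181 → not valid
2 of the 7 triples form a triangle.

2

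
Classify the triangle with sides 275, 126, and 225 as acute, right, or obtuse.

obtuse

Compare the square of the longest side to the sum of squares of the other two: 126² + 225² = 66501 < 75625 = 275².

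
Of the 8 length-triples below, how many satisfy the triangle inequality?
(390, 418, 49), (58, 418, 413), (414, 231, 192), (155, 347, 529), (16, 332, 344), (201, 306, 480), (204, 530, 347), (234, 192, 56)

7

(49,390,418): 49+390 > 418 → valid
(58,413,418): 58+413 > 418 → valid
(192,231,414): 192+231 > 414 → valid
(155,347,529): 155+347 ≤ 529 → not valid
(16,332,344): 16+332 > 344 → valid
(201,306,480): 201+306 > 480 → valid
(204,347,530): 204+347 > 530 → valid
(56,192,234): 56+192 > 234 → valid
7 of the 8 triples form a triangle.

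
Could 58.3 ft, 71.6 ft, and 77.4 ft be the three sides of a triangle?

The longest side is 77.4, and the other two sum to 129.9.
Since 129.9 > 77.4, the triangle inequality holds.

Yes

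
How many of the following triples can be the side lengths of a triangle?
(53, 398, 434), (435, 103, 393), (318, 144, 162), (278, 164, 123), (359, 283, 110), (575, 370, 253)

5

(53,398,434): 53+398 > 434 → valid
(103,393,435): 103+393 > 435 → valid
(144,162,318): 144+162 ≤ 318 → not valid
(123,164,278): 123+164 > 278 → valid
(110,283,359): 110+283 > 359 → valid
(253,370,575): 253+370 > 575 → valid
5 of the 6 triples form a triangle.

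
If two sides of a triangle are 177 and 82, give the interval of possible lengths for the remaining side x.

By the triangle inequality, x must be less than 177 + 82 = 259 and greater than |177 − 82| = 95.

95 < x < 259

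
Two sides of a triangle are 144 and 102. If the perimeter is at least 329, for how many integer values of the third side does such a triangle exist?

Triangle inequality: 42 < x < 246. Perimeter ≥ 329 gives x ≥ 329 − 144 − 102 = 83.
So 83 ≤ x < 246; integers 83 through 245: 163 values.

163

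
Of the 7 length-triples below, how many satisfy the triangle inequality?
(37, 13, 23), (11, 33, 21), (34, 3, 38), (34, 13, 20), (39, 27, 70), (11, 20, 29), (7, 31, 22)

(13,23,37): 13+23 ≤ 37 → not valid
(11,21,33): 11+21 ≤ 33 → not valid
(3,34,38): 3+34 ≤ 38 → not valid
(13,20,34): 13+20 ≤ 34 → not valid
(27,39,70): 27+39 ≤ 70 → not valid
(11,20,29): 11+20 > 29 → valid
(7,22,31): 7+22 ≤ 31 → not valid
1 of the 7 triples forms a triangle.

1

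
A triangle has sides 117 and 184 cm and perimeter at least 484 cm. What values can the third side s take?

183 ≤ s < 301 cm

Triangle inequality alone gives 67 < s < 301.
The perimeter condition gives s ≥ 484 − 117 − 184 = 183.
Intersecting the two: 183 ≤ s < 301.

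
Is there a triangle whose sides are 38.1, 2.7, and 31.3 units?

No

The longest side is 38.1, but the other two sum to only 34.0.
34.0 < 38.1, so the triangle inequality fails.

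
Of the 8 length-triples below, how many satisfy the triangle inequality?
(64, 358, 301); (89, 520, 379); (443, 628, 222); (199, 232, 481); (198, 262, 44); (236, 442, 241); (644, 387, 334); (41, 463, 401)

(64,301,358): 64+301 > 358 → valid
(89,379,520): 89+379 ≤ 520 → not valid
(222,443,628): 222+443 > 628 → valid
(199,232,481): 199+232 ≤ 481 → not valid
(44,198,262): 44+198 ≤ 262 → not valid
(236,241,442): 236+241 > 442 → valid
(334,387,644): 334+387 > 644 → valid
(41,401,463): 41+401 ≤ 463 → not valid
4 of the 8 triples form a triangle.

4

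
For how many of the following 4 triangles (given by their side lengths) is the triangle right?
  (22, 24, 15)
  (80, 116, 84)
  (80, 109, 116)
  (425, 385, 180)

2

(22,24,15): 15²+22² = 709 > 576 = 24² → acute
(80,116,84): 80²+84² = 13456 = 116² → right
(80,109,116): 80²+109² = 18281 > 13456 = 116² → acute
(425,385,180): 180²+385² = 180625 = 425² → right
2 of the 4 are right.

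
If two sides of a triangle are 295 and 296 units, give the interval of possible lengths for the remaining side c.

1 < c < 591 (units)

By the triangle inequality, c must be less than 295 + 296 = 591 and greater than |295 − 296| = 1.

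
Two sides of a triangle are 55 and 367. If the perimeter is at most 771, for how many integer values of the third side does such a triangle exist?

37

Triangle inequality: 312 < x < 422. Perimeter ≤ 771 gives x ≤ 771 − 55 − 367 = 349.
So 312 < x ≤ 349; integers 313 through 349: 37 values.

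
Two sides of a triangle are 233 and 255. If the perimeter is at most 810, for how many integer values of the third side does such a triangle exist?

300

Triangle inequality: 22 < x < 488. Perimeter ≤ 810 gives x ≤ 810 − 233 − 255 = 322.
So 22 < x ≤ 322; integers 23 through 322: 300 values.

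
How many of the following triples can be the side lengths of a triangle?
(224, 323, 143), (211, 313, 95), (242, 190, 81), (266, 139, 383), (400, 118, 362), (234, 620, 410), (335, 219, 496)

6

(143,224,323): 143+224 > 323 → valid
(95,211,313): 95+211 ≤ 313 → not valid
(81,190,242): 81+190 > 242 → valid
(139,266,383): 139+266 > 383 → valid
(118,362,400): 118+362 > 400 → valid
(234,410,620): 234+410 > 620 → valid
(219,335,496): 219+335 > 496 → valid
6 of the 7 triples form a triangle.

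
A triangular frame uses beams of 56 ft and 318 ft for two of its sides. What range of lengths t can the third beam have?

262 < t < 374 (ft)

By the triangle inequality, t must be less than 56 + 318 = 374 and greater than |56 − 318| = 262.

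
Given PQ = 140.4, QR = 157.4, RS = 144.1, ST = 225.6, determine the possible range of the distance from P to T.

0 ≤ PT ≤ 667.5

The maximum is all hops collinear in one direction: 140.4 + 157.4 + 144.1 + 225.6 = 667.5.
The longest hop is 225.6; the others sum to 441.9. Since 225.6 ≤ 441.9, the path can fold back on itself completely, so the minimum distance is 0.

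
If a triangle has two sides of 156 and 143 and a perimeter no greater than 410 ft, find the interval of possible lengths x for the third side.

Triangle inequality alone gives 13 < x < 299.
The perimeter condition gives x ≤ 410 − 156 − 143 = 111.
Intersecting the two: 13 < x ≤ 111.

13 < x ≤ 111 ft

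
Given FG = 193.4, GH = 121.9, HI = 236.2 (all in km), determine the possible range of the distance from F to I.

The maximum is all hops collinear in one direction: 193.4 + 121.9 + 236.2 = 551.5.
The longest hop is 236.2; the others sum to 315.3. Since 236.2 ≤ 315.3, the path can fold back on itself completely, so the minimum distance is 0.

0 ≤ FI ≤ 551.5 km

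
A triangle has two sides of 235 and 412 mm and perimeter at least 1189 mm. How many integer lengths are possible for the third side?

105

Triangle inequality: 177 < x < 647. Perimeter ≥ 1189 gives x ≥ 1189 − 235 − 412 = 542.
So 542 ≤ x < 647; integers 542 through 646: 105 values.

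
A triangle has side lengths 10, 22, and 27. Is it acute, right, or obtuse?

obtuse

Compare the square of the longest side to the sum of squares of the other two: 10² + 22² = 584 < 729 = 27².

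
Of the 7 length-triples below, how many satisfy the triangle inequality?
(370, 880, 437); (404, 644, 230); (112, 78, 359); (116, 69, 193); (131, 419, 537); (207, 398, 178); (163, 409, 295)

2

(370,437,880): 370+437 ≤ 880 → not valid
(230,404,644): 230+404 ≤ 644 → not valid
(78,112,359): 78+112 ≤ 359 → not valid
(69,116,193): 69+116 ≤ 193 → not valid
(131,419,537): 131+419 > 537 → valid
(178,207,398): 178+207 ≤ 398 → not valid
(163,295,409): 163+295 > 409 → valid
2 of the 7 triples form a triangle.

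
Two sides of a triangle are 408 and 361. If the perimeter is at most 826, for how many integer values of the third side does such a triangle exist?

Triangle inequality: 47 < x < 769. Perimeter ≤ 826 gives x ≤ 826 − 408 − 361 = 57.
So 47 < x ≤ 57; integers 48 through 57: 10 values.

10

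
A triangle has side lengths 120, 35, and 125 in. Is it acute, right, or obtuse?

right

Compare the square of the longest side to the sum of squares of the other two: 35² + 120² = 15625 = 125².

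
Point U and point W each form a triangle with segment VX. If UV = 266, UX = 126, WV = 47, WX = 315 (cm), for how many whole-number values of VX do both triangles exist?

From triangle UVX: 140 < VX < 392.
From triangle WVX: 268 < VX < 362.
Intersection: 268 < VX < 362, so integers 269 through 361: 93 values.

93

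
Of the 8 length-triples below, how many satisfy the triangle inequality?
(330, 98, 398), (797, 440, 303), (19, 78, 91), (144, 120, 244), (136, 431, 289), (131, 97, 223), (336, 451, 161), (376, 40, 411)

6

(98,330,398): 98+330 > 398 → valid
(303,440,797): 303+440 ≤ 797 → not valid
(19,78,91): 19+78 > 91 → valid
(120,144,244): 120+144 > 244 → valid
(136,289,431): 136+289 ≤ 431 → not valid
(97,131,223): 97+131 > 223 → valid
(161,336,451): 161+336 > 451 → valid
(40,376,411): 40+376 > 411 → valid
6 of the 8 triples form a triangle.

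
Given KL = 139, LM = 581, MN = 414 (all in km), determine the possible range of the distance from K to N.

The maximum is all hops collinear in one direction: 139 + 581 + 414 = 1134.
The longest hop is 581; the others sum to 553. Folding the others back against it leaves at least 581 − 553 = 28.

28 ≤ KN ≤ 1134 km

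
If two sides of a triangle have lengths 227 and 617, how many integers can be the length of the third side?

453

The third side lies in the open interval (390, 844).
Integers from 391 to 843 inclusive: 843 − 391 + 1 = 453.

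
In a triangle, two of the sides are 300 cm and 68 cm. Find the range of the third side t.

By the triangle inequality, t must be less than 300 + 68 = 368 and greater than |300 − 68| = 232.

232 < t < 368 (cm)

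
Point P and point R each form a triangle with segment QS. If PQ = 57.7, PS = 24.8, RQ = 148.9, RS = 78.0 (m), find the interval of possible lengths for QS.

70.9 < QS < 82.5

From triangle PQS: |57.7 − 24.8| < QS < 57.7 + 24.8, i.e. 32.9 < QS < 82.5.
From triangle RQS: 70.9 < QS < 226.9.
Both must hold, so QS lies in the intersection.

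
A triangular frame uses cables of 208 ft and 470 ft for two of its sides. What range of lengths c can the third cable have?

By the triangle inequality, c must be less than 208 + 470 = 678 and greater than |208 − 470| = 262.

262 < c < 678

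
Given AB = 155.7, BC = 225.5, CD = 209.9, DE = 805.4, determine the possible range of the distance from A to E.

The maximum is all hops collinear in one direction: 155.7 + 225.5 + 209.9 + 805.4 = 1396.5.
The longest hop is 805.4; the others sum to 591.1. Folding the others back against it leaves at least 805.4 − 591.1 = 214.3.

214.3 ≤ AE ≤ 1396.5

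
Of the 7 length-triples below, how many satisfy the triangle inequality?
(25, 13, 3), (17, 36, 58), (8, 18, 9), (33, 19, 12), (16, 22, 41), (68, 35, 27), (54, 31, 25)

(3,13,25): 3+13 ≤ 25 → not valid
(17,36,58): 17+36 ≤ 58 → not valid
(8,9,18): 8+9 ≤ 18 → not valid
(12,19,33): 12+19 ≤ 33 → not valid
(16,22,41): 16+22 ≤ 41 → not valid
(27,35,68): 27+35 ≤ 68 → not valid
(25,31,54): 25+31 > 54 → valid
1 of the 7 triples forms a triangle.

1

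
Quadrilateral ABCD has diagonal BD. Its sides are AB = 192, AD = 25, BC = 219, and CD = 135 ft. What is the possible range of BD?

From triangle ABD: |192 − 25| < BD < 192 + 25, i.e. 167 < BD < 217.
From triangle CBD: 84 < BD < 354.
Both must hold, so BD lies in the intersection.

167 < BD < 217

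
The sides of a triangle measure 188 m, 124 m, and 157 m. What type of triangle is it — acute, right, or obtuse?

Compare the square of the longest side to the sum of squares of the other two: 124² + 157² = 40025 > 35344 = 188².

acute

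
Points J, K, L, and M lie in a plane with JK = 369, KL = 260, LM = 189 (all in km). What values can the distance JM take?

The maximum is all hops collinear in one direction: 369 + 260 + 189 = 818.
The longest hop is 369; the others sum to 449. Since 369 ≤ 449, the path can fold back on itself completely, so the minimum distance is 0.

0 ≤ JM ≤ 818 km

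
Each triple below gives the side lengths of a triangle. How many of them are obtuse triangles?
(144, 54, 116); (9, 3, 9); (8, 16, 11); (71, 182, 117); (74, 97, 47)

4

(144,54,116): 54²+116² = 16372 < 20736 = 144² → obtuse
(9,3,9): 3²+9² = 90 > 81 = 9² → acute
(8,16,11): 8²+11² = 185 < 256 = 16² → obtuse
(71,182,117): 71²+117² = 18730 < 33124 = 182² → obtuse
(74,97,47): 47²+74² = 7685 < 9409 = 97² → obtuse
4 of the 5 are obtuse.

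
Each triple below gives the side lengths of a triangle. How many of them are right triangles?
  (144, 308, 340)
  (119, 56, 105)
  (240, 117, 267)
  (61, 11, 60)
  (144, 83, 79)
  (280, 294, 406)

(144,308,340): 144²+308² = 115600 = 340² → right
(119,56,105): 56²+105² = 14161 = 119² → right
(240,117,267): 117²+240² = 71289 = 267² → right
(61,11,60): 11²+60² = 3721 = 61² → right
(144,83,79): 79²+83² = 13130 < 20736 = 144² → obtuse
(280,294,406): 280²+294² = 164836 = 406² → right
5 of the 6 are right.

5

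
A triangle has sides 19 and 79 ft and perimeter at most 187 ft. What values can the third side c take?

60 < c ≤ 89

Triangle inequality alone gives 60 < c < 98.
The perimeter condition gives c ≤ 187 − 19 − 79 = 89.
Intersecting the two: 60 < c ≤ 89.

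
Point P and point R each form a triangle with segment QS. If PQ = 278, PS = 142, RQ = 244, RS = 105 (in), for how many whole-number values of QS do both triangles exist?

From triangle PQS: 136 < QS < 420.
From triangle RQS: 139 < QS < 349.
Intersection: 139 < QS < 349, so integers 140 through 348: 209 values.

209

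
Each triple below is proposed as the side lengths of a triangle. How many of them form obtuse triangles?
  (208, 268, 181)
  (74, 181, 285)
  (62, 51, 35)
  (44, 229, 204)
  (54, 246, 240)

(208,268,181): 181²+208² = 76025 > 71824 = 268² → acute
(74,181,285): 74+181 ≤ 285, not a triangle
(62,51,35): 35²+51² = 3826 < 3844 = 62² → obtuse
(44,229,204): 44²+204² = 43552 < 52441 = 229² → obtuse
(54,246,240): 54²+240² = 60516 = 246² → right
2 of the 5 are obtuse.

2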